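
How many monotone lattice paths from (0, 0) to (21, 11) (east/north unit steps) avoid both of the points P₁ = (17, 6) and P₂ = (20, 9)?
Number of paths = 92316963

Inclusion–exclusion. Total paths: C(32, 21) = 129024480. Through P₁: C(23, 17)·C(9, 4) = 12719322. Through P₂: C(29, 20)·C(3, 1) = 30045015. Since P₁ is strictly southwest of P₂, a monotone path through both must visit P₁ then P₂; paths through both = C(23, 17)·C(6, 3)·C(3, 1) = 6056820. Avoid both = 129024480 − 12719322 − 30045015 + 6056820 = 92316963.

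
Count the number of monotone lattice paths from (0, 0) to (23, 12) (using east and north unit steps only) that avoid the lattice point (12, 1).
Number of paths = 825281184

Total paths from (0, 0) to (23, 12): C(35, 23) = 834451800. Paths through (12, 1): (paths (0, 0) → (12, 1)) × (paths (12, 1) → (23, 12)) = C(13, 12) · C(22, 11) = 13 · 705432 = 9170616. Avoidance count = 834451800 − 9170616 = 825281184.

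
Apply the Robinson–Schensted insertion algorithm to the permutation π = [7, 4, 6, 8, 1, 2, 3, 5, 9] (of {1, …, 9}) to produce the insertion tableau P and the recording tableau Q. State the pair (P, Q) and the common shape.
P = [1, 2, 3, 5, 9] / [4, 6, 8] / [7];  Q = [1, 3, 4, 8, 9] / [2, 6, 7] / [5];  common shape = (5, 3, 1)

Row-insert the values π_1, π_2, … into P one at a time, bumping the leftmost entry strictly greater than the inserted value down to the next row. The recording tableau Q records, in position (i, j), the step at which that cell was added to P.
  Insert 7 (step 1): P = [7];  Q = [1]
  Insert 4 (step 2): P = [4] / [7];  Q = [1] / [2]
  Insert 6 (step 3): P = [4, 6] / [7];  Q = [1, 3] / [2]
  Insert 8 (step 4): P = [4, 6, 8] / [7];  Q = [1, 3, 4] / [2]
  Insert 1 (step 5): P = [1, 6, 8] / [4] / [7];  Q = [1, 3, 4] / [2] / [5]
  Insert 2 (step 6): P = [1, 2, 8] / [4, 6] / [7];  Q = [1, 3, 4] / [2, 6] / [5]
  Insert 3 (step 7): P = [1, 2, 3] / [4, 6, 8] / [7];  Q = [1, 3, 4] / [2, 6, 7] / [5]
  Insert 5 (step 8): P = [1, 2, 3, 5] / [4, 6, 8] / [7];  Q = [1, 3, 4, 8] / [2, 6, 7] / [5]
  Insert 9 (step 9): P = [1, 2, 3, 5, 9] / [4, 6, 8] / [7];  Q = [1, 3, 4, 8, 9] / [2, 6, 7] / [5]
Final shape: (5, 3, 1).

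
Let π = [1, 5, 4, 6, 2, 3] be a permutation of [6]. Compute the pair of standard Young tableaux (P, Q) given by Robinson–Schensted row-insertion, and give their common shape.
P = [1, 2, 3] / [4, 6] / [5];  Q = [1, 2, 4] / [3, 6] / [5];  common shape = (3, 2, 1)

Row-insert the values π_1, π_2, … into P one at a time, bumping the leftmost entry strictly greater than the inserted value down to the next row. The recording tableau Q records, in position (i, j), the step at which that cell was added to P.
  Insert 1 (step 1): P = [1];  Q = [1]
  Insert 5 (step 2): P = [1, 5];  Q = [1, 2]
  Insert 4 (step 3): P = [1, 4] / [5];  Q = [1, 2] / [3]
  Insert 6 (step 4): P = [1, 4, 6] / [5];  Q = [1, 2, 4] / [3]
  Insert 2 (step 5): P = [1, 2, 6] / [4] / [5];  Q = [1, 2, 4] / [3] / [5]
  Insert 3 (step 6): P = [1, 2, 3] / [4, 6] / [5];  Q = [1, 2, 4] / [3, 6] / [5]
Final shape: (3, 2, 1).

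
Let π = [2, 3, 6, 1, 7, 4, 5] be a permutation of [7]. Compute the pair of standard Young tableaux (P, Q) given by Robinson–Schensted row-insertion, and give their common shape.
P = [1, 3, 4, 5] / [2, 6, 7];  Q = [1, 2, 3, 5] / [4, 6, 7];  common shape = (4, 3)

Row-insert the values π_1, π_2, … into P one at a time, bumping the leftmost entry strictly greater than the inserted value down to the next row. The recording tableau Q records, in position (i, j), the step at which that cell was added to P.
  Insert 2 (step 1): P = [2];  Q = [1]
  Insert 3 (step 2): P = [2, 3];  Q = [1, 2]
  Insert 6 (step 3): P = [2, 3, 6];  Q = [1, 2, 3]
  Insert 1 (step 4): P = [1, 3, 6] / [2];  Q = [1, 2, 3] / [4]
  Insert 7 (step 5): P = [1, 3, 6, 7] / [2];  Q = [1, 2, 3, 5] / [4]
  Insert 4 (step 6): P = [1, 3, 4, 7] / [2, 6];  Q = [1, 2, 3, 5] / [4, 6]
  Insert 5 (step 7): P = [1, 3, 4, 5] / [2, 6, 7];  Q = [1, 2, 3, 5] / [4, 6, 7]
Final shape: (4, 3).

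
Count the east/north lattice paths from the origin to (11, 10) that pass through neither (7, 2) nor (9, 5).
Number of paths = 300414

Inclusion–exclusion. Total paths: C(21, 11) = 352716. Through P₁: C(9, 7)·C(12, 4) = 17820. Through P₂: C(14, 9)·C(7, 2) = 42042. Since P₁ is strictly southwest of P₂, a monotone path through both must visit P₁ then P₂; paths through both = C(9, 7)·C(5, 2)·C(7, 2) = 7560. Avoid both = 352716 − 17820 − 42042 + 7560 = 300414.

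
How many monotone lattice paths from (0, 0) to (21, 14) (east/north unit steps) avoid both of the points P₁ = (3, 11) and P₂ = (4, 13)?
Number of paths = 2319452096

Inclusion–exclusion. Total paths: C(35, 21) = 2319959400. Through P₁: C(14, 3)·C(21, 18) = 484120. Through P₂: C(17, 4)·C(18, 17) = 42840. Since P₁ is strictly southwest of P₂, a monotone path through both must visit P₁ then P₂; paths through both = C(14, 3)·C(3, 1)·C(18, 17) = 19656. Avoid both = 2319959400 − 484120 − 42840 + 19656 = 2319452096.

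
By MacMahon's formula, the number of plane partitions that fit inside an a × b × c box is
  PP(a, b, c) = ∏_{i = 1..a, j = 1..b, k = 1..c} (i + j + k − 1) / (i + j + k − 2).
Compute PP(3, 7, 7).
PP(3, 7, 7) = 877262100

Evaluate the triple product over i = 1..3, j = 1..7, k = 1..7. The factors are (2/1) · (3/2) · (4/3) · (5/4) · (6/5) · (7/6) · (8/7) · (3/2) · … (147 factors total). The numerators and denominators telescope so the product is an integer; carrying out the multiplication exactly gives PP(3, 7, 7) = 877262100.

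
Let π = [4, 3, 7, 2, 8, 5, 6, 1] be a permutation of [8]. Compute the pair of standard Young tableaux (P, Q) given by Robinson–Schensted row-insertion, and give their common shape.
P = [1, 5, 6] / [2, 7, 8] / [3] / [4];  Q = [1, 3, 5] / [2, 6, 7] / [4] / [8];  common shape = (3, 3, 1, 1)

Row-insert the values π_1, π_2, … into P one at a time, bumping the leftmost entry strictly greater than the inserted value down to the next row. The recording tableau Q records, in position (i, j), the step at which that cell was added to P.
  Insert 4 (step 1): P = [4];  Q = [1]
  Insert 3 (step 2): P = [3] / [4];  Q = [1] / [2]
  Insert 7 (step 3): P = [3, 7] / [4];  Q = [1, 3] / [2]
  Insert 2 (step 4): P = [2, 7] / [3] / [4];  Q = [1, 3] / [2] / [4]
  Insert 8 (step 5): P = [2, 7, 8] / [3] / [4];  Q = [1, 3, 5] / [2] / [4]
  Insert 5 (step 6): P = [2, 5, 8] / [3, 7] / [4];  Q = [1, 3, 5] / [2, 6] / [4]
  Insert 6 (step 7): P = [2, 5, 6] / [3, 7, 8] / [4];  Q = [1, 3, 5] / [2, 6, 7] / [4]
  Insert 1 (step 8): P = [1, 5, 6] / [2, 7, 8] / [3] / [4];  Q = [1, 3, 5] / [2, 6, 7] / [4] / [8]
Final shape: (3, 3, 1, 1).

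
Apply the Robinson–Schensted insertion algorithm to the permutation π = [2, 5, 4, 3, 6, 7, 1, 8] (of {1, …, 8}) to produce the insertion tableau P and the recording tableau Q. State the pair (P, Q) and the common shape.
P = [1, 3, 6, 7, 8] / [2] / [4] / [5];  Q = [1, 2, 5, 6, 8] / [3] / [4] / [7];  common shape = (5, 1, 1, 1)

Row-insert the values π_1, π_2, … into P one at a time, bumping the leftmost entry strictly greater than the inserted value down to the next row. The recording tableau Q records, in position (i, j), the step at which that cell was added to P.
  Insert 2 (step 1): P = [2];  Q = [1]
  Insert 5 (step 2): P = [2, 5];  Q = [1, 2]
  Insert 4 (step 3): P = [2, 4] / [5];  Q = [1, 2] / [3]
  Insert 3 (step 4): P = [2, 3] / [4] / [5];  Q = [1, 2] / [3] / [4]
  Insert 6 (step 5): P = [2, 3, 6] / [4] / [5];  Q = [1, 2, 5] / [3] / [4]
  Insert 7 (step 6): P = [2, 3, 6, 7] / [4] / [5];  Q = [1, 2, 5, 6] / [3] / [4]
  Insert 1 (step 7): P = [1, 3, 6, 7] / [2] / [4] / [5];  Q = [1, 2, 5, 6] / [3] / [4] / [7]
  Insert 8 (step 8): P = [1, 3, 6, 7, 8] / [2] / [4] / [5];  Q = [1, 2, 5, 6, 8] / [3] / [4] / [7]
Final shape: (5, 1, 1, 1).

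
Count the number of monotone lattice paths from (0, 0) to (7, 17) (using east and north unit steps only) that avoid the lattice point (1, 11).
Number of paths = 335016

Total paths from (0, 0) to (7, 17): C(24, 7) = 346104. Paths through (1, 11): (paths (0, 0) → (1, 11)) × (paths (1, 11) → (7, 17)) = C(12, 1) · C(12, 6) = 12 · 924 = 11088. Avoidance count = 346104 − 11088 = 335016.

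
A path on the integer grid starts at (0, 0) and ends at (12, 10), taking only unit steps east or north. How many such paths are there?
Number of paths = 646646

A monotone lattice path from (0, 0) to (12, 10) consists of 12 east steps and 10 north steps in some order, so it is determined by which 12 of the 22 steps are east. The count is C(22, 12) = 646646.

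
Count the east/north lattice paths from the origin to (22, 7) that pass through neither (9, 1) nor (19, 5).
Number of paths = 964520

Inclusion–exclusion. Total paths: C(29, 22) = 1560780. Through P₁: C(10, 9)·C(19, 13) = 271320. Through P₂: C(24, 19)·C(5, 3) = 425040. Since P₁ is strictly southwest of P₂, a monotone path through both must visit P₁ then P₂; paths through both = C(10, 9)·C(14, 10)·C(5, 3) = 100100. Avoid both = 1560780 − 271320 − 425040 + 100100 = 964520.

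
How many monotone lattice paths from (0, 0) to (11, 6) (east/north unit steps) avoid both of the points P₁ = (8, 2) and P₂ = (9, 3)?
Number of paths = 9501

Inclusion–exclusion. Total paths: C(17, 11) = 12376. Through P₁: C(10, 8)·C(7, 3) = 1575. Through P₂: C(12, 9)·C(5, 2) = 2200. Since P₁ is strictly southwest of P₂, a monotone path through both must visit P₁ then P₂; paths through both = C(10, 8)·C(2, 1)·C(5, 2) = 900. Avoid both = 12376 − 1575 − 2200 + 900 = 9501.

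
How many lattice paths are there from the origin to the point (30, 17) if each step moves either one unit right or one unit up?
Number of paths = 2741188875414

A monotone lattice path from (0, 0) to (30, 17) consists of 30 east steps and 17 north steps in some order, so it is determined by which 30 of the 47 steps are east. The count is C(47, 30) = 2741188875414.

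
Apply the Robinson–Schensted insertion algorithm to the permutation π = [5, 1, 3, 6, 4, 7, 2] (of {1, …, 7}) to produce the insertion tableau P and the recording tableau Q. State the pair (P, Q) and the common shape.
P = [1, 2, 4, 7] / [3, 6] / [5];  Q = [1, 3, 4, 6] / [2, 5] / [7];  common shape = (4, 2, 1)

Row-insert the values π_1, π_2, … into P one at a time, bumping the leftmost entry strictly greater than the inserted value down to the next row. The recording tableau Q records, in position (i, j), the step at which that cell was added to P.
  Insert 5 (step 1): P = [5];  Q = [1]
  Insert 1 (step 2): P = [1] / [5];  Q = [1] / [2]
  Insert 3 (step 3): P = [1, 3] / [5];  Q = [1, 3] / [2]
  Insert 6 (step 4): P = [1, 3, 6] / [5];  Q = [1, 3, 4] / [2]
  Insert 4 (step 5): P = [1, 3, 4] / [5, 6];  Q = [1, 3, 4] / [2, 5]
  Insert 7 (step 6): P = [1, 3, 4, 7] / [5, 6];  Q = [1, 3, 4, 6] / [2, 5]
  Insert 2 (step 7): P = [1, 2, 4, 7] / [3, 6] / [5];  Q = [1, 3, 4, 6] / [2, 5] / [7]
Final shape: (4, 2, 1).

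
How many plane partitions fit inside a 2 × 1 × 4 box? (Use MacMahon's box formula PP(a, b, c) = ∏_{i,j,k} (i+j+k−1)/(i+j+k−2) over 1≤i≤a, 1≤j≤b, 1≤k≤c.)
PP(2, 1, 4) = 15

Evaluate the triple product over i = 1..2, j = 1..1, k = 1..4. The factors are (2/1) · (3/2) · (4/3) · (5/4) · (3/2) · (4/3) · (5/4) · (6/5). The numerators and denominators telescope so the product is an integer; carrying out the multiplication exactly gives PP(2, 1, 4) = 15.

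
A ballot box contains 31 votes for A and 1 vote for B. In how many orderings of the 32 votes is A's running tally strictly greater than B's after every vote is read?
Strict-lead orderings = 30

Total orderings of the 32 votes with 31 for A: C(32, 31) = 32. By the Bertrand ballot formula (Cycle Lemma / reflection principle), the number of orderings in which A is strictly ahead of B throughout is (p − q)/(p + q) · C(p + q, p) = (31 − 1)/(31 + 1) · 32 = 30.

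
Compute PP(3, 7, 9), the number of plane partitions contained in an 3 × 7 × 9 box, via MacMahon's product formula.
PP(3, 7, 9) = 24584605760

Evaluate the triple product over i = 1..3, j = 1..7, k = 1..9. The factors are (2/1) · (3/2) · (4/3) · (5/4) · (6/5) · (7/6) · (8/7) · (9/8) · … (189 factors total). The numerators and denominators telescope so the product is an integer; carrying out the multiplication exactly gives PP(3, 7, 9) = 24584605760.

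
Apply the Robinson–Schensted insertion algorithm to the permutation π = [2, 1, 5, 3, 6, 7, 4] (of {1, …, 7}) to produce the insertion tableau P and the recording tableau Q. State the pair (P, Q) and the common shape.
P = [1, 3, 4, 7] / [2, 5, 6];  Q = [1, 3, 5, 6] / [2, 4, 7];  common shape = (4, 3)

Row-insert the values π_1, π_2, … into P one at a time, bumping the leftmost entry strictly greater than the inserted value down to the next row. The recording tableau Q records, in position (i, j), the step at which that cell was added to P.
  Insert 2 (step 1): P = [2];  Q = [1]
  Insert 1 (step 2): P = [1] / [2];  Q = [1] / [2]
  Insert 5 (step 3): P = [1, 5] / [2];  Q = [1, 3] / [2]
  Insert 3 (step 4): P = [1, 3] / [2, 5];  Q = [1, 3] / [2, 4]
  Insert 6 (step 5): P = [1, 3, 6] / [2, 5];  Q = [1, 3, 5] / [2, 4]
  Insert 7 (step 6): P = [1, 3, 6, 7] / [2, 5];  Q = [1, 3, 5, 6] / [2, 4]
  Insert 4 (step 7): P = [1, 3, 4, 7] / [2, 5, 6];  Q = [1, 3, 5, 6] / [2, 4, 7]
Final shape: (4, 3).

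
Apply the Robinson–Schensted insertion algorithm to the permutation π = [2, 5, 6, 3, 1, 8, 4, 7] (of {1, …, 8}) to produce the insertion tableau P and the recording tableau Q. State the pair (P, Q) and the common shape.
P = [1, 3, 4, 7] / [2, 6, 8] / [5];  Q = [1, 2, 3, 6] / [4, 7, 8] / [5];  common shape = (4, 3, 1)

Row-insert the values π_1, π_2, … into P one at a time, bumping the leftmost entry strictly greater than the inserted value down to the next row. The recording tableau Q records, in position (i, j), the step at which that cell was added to P.
  Insert 2 (step 1): P = [2];  Q = [1]
  Insert 5 (step 2): P = [2, 5];  Q = [1, 2]
  Insert 6 (step 3): P = [2, 5, 6];  Q = [1, 2, 3]
  Insert 3 (step 4): P = [2, 3, 6] / [5];  Q = [1, 2, 3] / [4]
  Insert 1 (step 5): P = [1, 3, 6] / [2] / [5];  Q = [1, 2, 3] / [4] / [5]
  Insert 8 (step 6): P = [1, 3, 6, 8] / [2] / [5];  Q = [1, 2, 3, 6] / [4] / [5]
  Insert 4 (step 7): P = [1, 3, 4, 8] / [2, 6] / [5];  Q = [1, 2, 3, 6] / [4, 7] / [5]
  Insert 7 (step 8): P = [1, 3, 4, 7] / [2, 6, 8] / [5];  Q = [1, 2, 3, 6] / [4, 7, 8] / [5]
Final shape: (4, 3, 1).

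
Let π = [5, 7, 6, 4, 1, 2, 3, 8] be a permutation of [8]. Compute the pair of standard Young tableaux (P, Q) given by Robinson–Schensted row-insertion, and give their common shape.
P = [1, 2, 3, 8] / [4, 6] / [5] / [7];  Q = [1, 2, 7, 8] / [3, 6] / [4] / [5];  common shape = (4, 2, 1, 1)

Row-insert the values π_1, π_2, … into P one at a time, bumping the leftmost entry strictly greater than the inserted value down to the next row. The recording tableau Q records, in position (i, j), the step at which that cell was added to P.
  Insert 5 (step 1): P = [5];  Q = [1]
  Insert 7 (step 2): P = [5, 7];  Q = [1, 2]
  Insert 6 (step 3): P = [5, 6] / [7];  Q = [1, 2] / [3]
  Insert 4 (step 4): P = [4, 6] / [5] / [7];  Q = [1, 2] / [3] / [4]
  Insert 1 (step 5): P = [1, 6] / [4] / [5] / [7];  Q = [1, 2] / [3] / [4] / [5]
  Insert 2 (step 6): P = [1, 2] / [4, 6] / [5] / [7];  Q = [1, 2] / [3, 6] / [4] / [5]
  Insert 3 (step 7): P = [1, 2, 3] / [4, 6] / [5] / [7];  Q = [1, 2, 7] / [3, 6] / [4] / [5]
  Insert 8 (step 8): P = [1, 2, 3, 8] / [4, 6] / [5] / [7];  Q = [1, 2, 7, 8] / [3, 6] / [4] / [5]
Final shape: (4, 2, 1, 1).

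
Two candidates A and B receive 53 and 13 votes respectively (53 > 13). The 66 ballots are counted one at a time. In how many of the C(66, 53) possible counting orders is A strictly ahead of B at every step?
Strict-lead orderings = 12393263030400

Total orderings of the 66 votes with 53 for A: C(66, 53) = 20448884000160. By the Bertrand ballot formula (Cycle Lemma / reflection principle), the number of orderings in which A is strictly ahead of B throughout is (p − q)/(p + q) · C(p + q, p) = (53 − 13)/(53 + 13) · 20448884000160 = 12393263030400.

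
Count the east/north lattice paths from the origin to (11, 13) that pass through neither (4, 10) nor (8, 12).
Number of paths = 1932204

Inclusion–exclusion. Total paths: C(24, 11) = 2496144. Through P₁: C(14, 4)·C(10, 7) = 120120. Through P₂: C(20, 8)·C(4, 3) = 503880. Since P₁ is strictly southwest of P₂, a monotone path through both must visit P₁ then P₂; paths through both = C(14, 4)·C(6, 4)·C(4, 3) = 60060. Avoid both = 2496144 − 120120 − 503880 + 60060 = 1932204.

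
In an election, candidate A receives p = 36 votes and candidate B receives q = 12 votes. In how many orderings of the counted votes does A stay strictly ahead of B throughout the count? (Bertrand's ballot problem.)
Strict-lead orderings = 34834267234

Total orderings of the 48 votes with 36 for A: C(48, 36) = 69668534468. By the Bertrand ballot formula (Cycle Lemma / reflection principle), the number of orderings in which A is strictly ahead of B throughout is (p − q)/(p + q) · C(p + q, p) = (36 − 12)/(36 + 12) · 69668534468 = 34834267234.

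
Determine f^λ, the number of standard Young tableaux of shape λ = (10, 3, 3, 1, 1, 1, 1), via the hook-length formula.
# SYT of shape (10, 3, 3, 1, 1, 1, 1) = 17005950

Hook-length formula: f^λ = n! / Π hook(c), product over all cells c of the Young diagram. For λ = (10, 3, 3, 1, 1, 1, 1), n = 20 boxes. Hook lengths by row (left-to-right, top-to-bottom): [16, 11, 10, 7, 6, 5, 4, 3, 2, 1]; [8, 3, 2]; [7, 2, 1]; [4]; [3]; [2]; [1]. Product of hooks = 143061811200. So f^λ = 20! / 143061811200 = 2432902008176640000 / 143061811200 = 17005950.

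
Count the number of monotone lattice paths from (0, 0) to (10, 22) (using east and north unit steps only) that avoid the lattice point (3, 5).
Number of paths = 45130416

Total paths from (0, 0) to (10, 22): C(32, 10) = 64512240. Paths through (3, 5): (paths (0, 0) → (3, 5)) × (paths (3, 5) → (10, 22)) = C(8, 3) · C(24, 7) = 56 · 346104 = 19381824. Avoidance count = 64512240 − 19381824 = 45130416.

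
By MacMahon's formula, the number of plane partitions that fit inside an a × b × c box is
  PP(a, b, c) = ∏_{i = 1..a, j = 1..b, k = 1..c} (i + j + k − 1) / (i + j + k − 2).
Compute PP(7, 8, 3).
PP(7, 8, 3) = 4971151900

Evaluate the triple product over i = 1..7, j = 1..8, k = 1..3. The factors are (2/1) · (3/2) · (4/3) · (3/2) · (4/3) · (5/4) · (4/3) · (5/4) · … (168 factors total). The numerators and denominators telescope so the product is an integer; carrying out the multiplication exactly gives PP(7, 8, 3) = 4971151900.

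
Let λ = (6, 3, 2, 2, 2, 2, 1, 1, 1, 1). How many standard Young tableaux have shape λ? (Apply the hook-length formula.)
# SYT of shape (6, 3, 2, 2, 2, 2, 1, 1, 1, 1) = 98760480

Hook-length formula: f^λ = n! / Π hook(c), product over all cells c of the Young diagram. For λ = (6, 3, 2, 2, 2, 2, 1, 1, 1, 1), n = 21 boxes. Hook lengths by row (left-to-right, top-to-bottom): [15, 10, 5, 3, 2, 1]; [11, 6, 1]; [9, 4]; [8, 3]; [7, 2]; [6, 1]; [4]; [3]; [2]; [1]. Product of hooks = 517321728000. So f^λ = 21! / 517321728000 = 51090942171709440000 / 517321728000 = 98760480.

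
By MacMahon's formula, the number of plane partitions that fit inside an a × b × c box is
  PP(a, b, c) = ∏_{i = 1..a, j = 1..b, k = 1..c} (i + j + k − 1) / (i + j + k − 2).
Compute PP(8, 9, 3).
PP(8, 9, 3) = 198520691512

Evaluate the triple product over i = 1..8, j = 1..9, k = 1..3. The factors are (2/1) · (3/2) · (4/3) · (3/2) · (4/3) · (5/4) · (4/3) · (5/4) · … (216 factors total). The numerators and denominators telescope so the product is an integer; carrying out the multiplication exactly gives PP(8, 9, 3) = 198520691512.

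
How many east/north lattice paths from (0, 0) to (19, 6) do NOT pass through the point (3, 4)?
Number of paths = 171745

Total paths from (0, 0) to (19, 6): C(25, 19) = 177100. Paths through (3, 4): (paths (0, 0) → (3, 4)) × (paths (3, 4) → (19, 6)) = C(7, 3) · C(18, 16) = 35 · 153 = 5355. Avoidance count = 177100 − 5355 = 171745.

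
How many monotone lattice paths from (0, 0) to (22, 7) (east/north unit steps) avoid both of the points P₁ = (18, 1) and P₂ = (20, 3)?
Number of paths = 1531935

Inclusion–exclusion. Total paths: C(29, 22) = 1560780. Through P₁: C(19, 18)·C(10, 4) = 3990. Through P₂: C(23, 20)·C(6, 2) = 26565. Since P₁ is strictly southwest of P₂, a monotone path through both must visit P₁ then P₂; paths through both = C(19, 18)·C(4, 2)·C(6, 2) = 1710. Avoid both = 1560780 − 3990 − 26565 + 1710 = 1531935.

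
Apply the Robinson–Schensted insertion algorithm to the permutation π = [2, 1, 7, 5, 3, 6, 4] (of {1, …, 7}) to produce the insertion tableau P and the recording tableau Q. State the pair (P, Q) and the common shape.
P = [1, 3, 4] / [2, 5, 6] / [7];  Q = [1, 3, 6] / [2, 4, 7] / [5];  common shape = (3, 3, 1)

Row-insert the values π_1, π_2, … into P one at a time, bumping the leftmost entry strictly greater than the inserted value down to the next row. The recording tableau Q records, in position (i, j), the step at which that cell was added to P.
  Insert 2 (step 1): P = [2];  Q = [1]
  Insert 1 (step 2): P = [1] / [2];  Q = [1] / [2]
  Insert 7 (step 3): P = [1, 7] / [2];  Q = [1, 3] / [2]
  Insert 5 (step 4): P = [1, 5] / [2, 7];  Q = [1, 3] / [2, 4]
  Insert 3 (step 5): P = [1, 3] / [2, 5] / [7];  Q = [1, 3] / [2, 4] / [5]
  Insert 6 (step 6): P = [1, 3, 6] / [2, 5] / [7];  Q = [1, 3, 6] / [2, 4] / [5]
  Insert 4 (step 7): P = [1, 3, 4] / [2, 5, 6] / [7];  Q = [1, 3, 6] / [2, 4, 7] / [5]
Final shape: (3, 3, 1).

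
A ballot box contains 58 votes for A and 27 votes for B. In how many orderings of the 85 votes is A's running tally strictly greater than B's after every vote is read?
Strict-lead orderings = 4014128654600111661936

Total orderings of the 85 votes with 58 for A: C(85, 58) = 11006481794871273911760. By the Bertrand ballot formula (Cycle Lemma / reflection principle), the number of orderings in which A is strictly ahead of B throughout is (p − q)/(p + q) · C(p + q, p) = (58 − 27)/(58 + 27) · 11006481794871273911760 = 4014128654600111661936.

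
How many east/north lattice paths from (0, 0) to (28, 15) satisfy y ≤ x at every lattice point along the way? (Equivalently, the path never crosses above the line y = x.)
Number of paths = 73153696336

By the reflection principle (André's argument), the number of monotone paths to (28, 15) with n ≤ m that never go above y = x is C(43, 28) − C(43, 29) = 151532656696 − 78378960360 = 73153696336.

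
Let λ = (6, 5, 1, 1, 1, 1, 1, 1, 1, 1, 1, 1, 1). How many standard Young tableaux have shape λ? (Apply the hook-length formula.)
# SYT of shape (6, 5, 1, 1, 1, 1, 1, 1, 1, 1, 1, 1, 1) = 11316305

Hook-length formula: f^λ = n! / Π hook(c), product over all cells c of the Young diagram. For λ = (6, 5, 1, 1, 1, 1, 1, 1, 1, 1, 1, 1, 1), n = 22 boxes. Hook lengths by row (left-to-right, top-to-bottom): [18, 6, 5, 4, 3, 1]; [16, 4, 3, 2, 1]; [11]; [10]; [9]; [8]; [7]; [6]; [5]; [4]; [3]; [2]; [1]. Product of hooks = 99325771776000. So f^λ = 22! / 99325771776000 = 1124000727777607680000 / 99325771776000 = 11316305.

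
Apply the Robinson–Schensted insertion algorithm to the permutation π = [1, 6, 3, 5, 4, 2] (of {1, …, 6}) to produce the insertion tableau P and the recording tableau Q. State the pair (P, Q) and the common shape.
P = [1, 2, 4] / [3] / [5] / [6];  Q = [1, 2, 4] / [3] / [5] / [6];  common shape = (3, 1, 1, 1)

Row-insert the values π_1, π_2, … into P one at a time, bumping the leftmost entry strictly greater than the inserted value down to the next row. The recording tableau Q records, in position (i, j), the step at which that cell was added to P.
  Insert 1 (step 1): P = [1];  Q = [1]
  Insert 6 (step 2): P = [1, 6];  Q = [1, 2]
  Insert 3 (step 3): P = [1, 3] / [6];  Q = [1, 2] / [3]
  Insert 5 (step 4): P = [1, 3, 5] / [6];  Q = [1, 2, 4] / [3]
  Insert 4 (step 5): P = [1, 3, 4] / [5] / [6];  Q = [1, 2, 4] / [3] / [5]
  Insert 2 (step 6): P = [1, 2, 4] / [3] / [5] / [6];  Q = [1, 2, 4] / [3] / [5] / [6]
Final shape: (3, 1, 1, 1).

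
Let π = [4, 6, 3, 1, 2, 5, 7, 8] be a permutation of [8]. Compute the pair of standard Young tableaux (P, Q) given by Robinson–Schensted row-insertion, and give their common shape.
P = [1, 2, 5, 7, 8] / [3, 6] / [4];  Q = [1, 2, 6, 7, 8] / [3, 5] / [4];  common shape = (5, 2, 1)

Row-insert the values π_1, π_2, … into P one at a time, bumping the leftmost entry strictly greater than the inserted value down to the next row. The recording tableau Q records, in position (i, j), the step at which that cell was added to P.
  Insert 4 (step 1): P = [4];  Q = [1]
  Insert 6 (step 2): P = [4, 6];  Q = [1, 2]
  Insert 3 (step 3): P = [3, 6] / [4];  Q = [1, 2] / [3]
  Insert 1 (step 4): P = [1, 6] / [3] / [4];  Q = [1, 2] / [3] / [4]
  Insert 2 (step 5): P = [1, 2] / [3, 6] / [4];  Q = [1, 2] / [3, 5] / [4]
  Insert 5 (step 6): P = [1, 2, 5] / [3, 6] / [4];  Q = [1, 2, 6] / [3, 5] / [4]
  Insert 7 (step 7): P = [1, 2, 5, 7] / [3, 6] / [4];  Q = [1, 2, 6, 7] / [3, 5] / [4]
  Insert 8 (step 8): P = [1, 2, 5, 7, 8] / [3, 6] / [4];  Q = [1, 2, 6, 7, 8] / [3, 5] / [4]
Final shape: (5, 2, 1).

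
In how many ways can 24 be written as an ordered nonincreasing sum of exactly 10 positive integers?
p(24, 10 parts) = 128

Partitions of n into exactly k parts are in bijection with partitions of n − k into at most k parts (subtract 1 from each part). So p(24, exactly 10) = p(14, parts ≤ 10). Computing via the recurrence p(m, j) = p(m, j−1) + p(m−j, j) gives 128.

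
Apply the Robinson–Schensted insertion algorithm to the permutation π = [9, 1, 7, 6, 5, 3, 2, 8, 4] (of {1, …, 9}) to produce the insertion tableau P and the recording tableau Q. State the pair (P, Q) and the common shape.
P = [1, 2, 4] / [3, 8] / [5] / [6] / [7] / [9];  Q = [1, 3, 8] / [2, 9] / [4] / [5] / [6] / [7];  common shape = (3, 2, 1, 1, 1, 1)

Row-insert the values π_1, π_2, … into P one at a time, bumping the leftmost entry strictly greater than the inserted value down to the next row. The recording tableau Q records, in position (i, j), the step at which that cell was added to P.
  Insert 9 (step 1): P = [9];  Q = [1]
  Insert 1 (step 2): P = [1] / [9];  Q = [1] / [2]
  Insert 7 (step 3): P = [1, 7] / [9];  Q = [1, 3] / [2]
  Insert 6 (step 4): P = [1, 6] / [7] / [9];  Q = [1, 3] / [2] / [4]
  Insert 5 (step 5): P = [1, 5] / [6] / [7] / [9];  Q = [1, 3] / [2] / [4] / [5]
  Insert 3 (step 6): P = [1, 3] / [5] / [6] / [7] / [9];  Q = [1, 3] / [2] / [4] / [5] / [6]
  Insert 2 (step 7): P = [1, 2] / [3] / [5] / [6] / [7] / [9];  Q = [1, 3] / [2] / [4] / [5] / [6] / [7]
  Insert 8 (step 8): P = [1, 2, 8] / [3] / [5] / [6] / [7] / [9];  Q = [1, 3, 8] / [2] / [4] / [5] / [6] / [7]
  Insert 4 (step 9): P = [1, 2, 4] / [3, 8] / [5] / [6] / [7] / [9];  Q = [1, 3, 8] / [2, 9] / [4] / [5] / [6] / [7]
Final shape: (3, 2, 1, 1, 1, 1).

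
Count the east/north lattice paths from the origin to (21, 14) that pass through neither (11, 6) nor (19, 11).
Number of paths = 1391416512

Inclusion–exclusion. Total paths: C(35, 21) = 2319959400. Through P₁: C(17, 11)·C(18, 10) = 541549008. Through P₂: C(30, 19)·C(5, 2) = 546273000. Since P₁ is strictly southwest of P₂, a monotone path through both must visit P₁ then P₂; paths through both = C(17, 11)·C(13, 8)·C(5, 2) = 159279120. Avoid both = 2319959400 − 541549008 − 546273000 + 159279120 = 1391416512.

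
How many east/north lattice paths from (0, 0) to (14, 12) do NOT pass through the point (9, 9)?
Number of paths = 6934980

Total paths from (0, 0) to (14, 12): C(26, 14) = 9657700. Paths through (9, 9): (paths (0, 0) → (9, 9)) × (paths (9, 9) → (14, 12)) = C(18, 9) · C(8, 5) = 48620 · 56 = 2722720. Avoidance count = 9657700 − 2722720 = 6934980.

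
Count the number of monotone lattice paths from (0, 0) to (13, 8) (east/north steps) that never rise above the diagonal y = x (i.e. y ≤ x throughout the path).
Number of paths = 87210

By the reflection principle (André's argument), the number of monotone paths to (13, 8) with n ≤ m that never go above y = x is C(21, 13) − C(21, 14) = 203490 − 116280 = 87210.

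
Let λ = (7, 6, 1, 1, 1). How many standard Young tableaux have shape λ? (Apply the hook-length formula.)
# SYT of shape (7, 6, 1, 1, 1) = 116480

Hook-length formula: f^λ = n! / Π hook(c), product over all cells c of the Young diagram. For λ = (7, 6, 1, 1, 1), n = 16 boxes. Hook lengths by row (left-to-right, top-to-bottom): [11, 7, 6, 5, 4, 3, 1]; [9, 5, 4, 3, 2, 1]; [3]; [2]; [1]. Product of hooks = 179625600. So f^λ = 16! / 179625600 = 20922789888000 / 179625600 = 116480.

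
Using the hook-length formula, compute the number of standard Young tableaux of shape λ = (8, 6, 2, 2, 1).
# SYT of shape (8, 6, 2, 2, 1) = 16628040

Hook-length formula: f^λ = n! / Π hook(c), product over all cells c of the Young diagram. For λ = (8, 6, 2, 2, 1), n = 19 boxes. Hook lengths by row (left-to-right, top-to-bottom): [12, 10, 7, 6, 5, 4, 2, 1]; [9, 7, 4, 3, 2, 1]; [4, 2]; [3, 1]; [1]. Product of hooks = 7315660800. So f^λ = 19! / 7315660800 = 121645100408832000 / 7315660800 = 16628040.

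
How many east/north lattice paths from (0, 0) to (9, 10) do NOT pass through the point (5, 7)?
Number of paths = 64658

Total paths from (0, 0) to (9, 10): C(19, 9) = 92378. Paths through (5, 7): (paths (0, 0) → (5, 7)) × (paths (5, 7) → (9, 10)) = C(12, 5) · C(7, 4) = 792 · 35 = 27720. Avoidance count = 92378 − 27720 = 64658.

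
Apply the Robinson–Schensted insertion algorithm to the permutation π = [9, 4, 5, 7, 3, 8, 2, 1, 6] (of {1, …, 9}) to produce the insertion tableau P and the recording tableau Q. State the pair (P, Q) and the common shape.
P = [1, 5, 6, 8] / [2, 7] / [3] / [4] / [9];  Q = [1, 3, 4, 6] / [2, 9] / [5] / [7] / [8];  common shape = (4, 2, 1, 1, 1)

Row-insert the values π_1, π_2, … into P one at a time, bumping the leftmost entry strictly greater than the inserted value down to the next row. The recording tableau Q records, in position (i, j), the step at which that cell was added to P.
  Insert 9 (step 1): P = [9];  Q = [1]
  Insert 4 (step 2): P = [4] / [9];  Q = [1] / [2]
  Insert 5 (step 3): P = [4, 5] / [9];  Q = [1, 3] / [2]
  Insert 7 (step 4): P = [4, 5, 7] / [9];  Q = [1, 3, 4] / [2]
  Insert 3 (step 5): P = [3, 5, 7] / [4] / [9];  Q = [1, 3, 4] / [2] / [5]
  Insert 8 (step 6): P = [3, 5, 7, 8] / [4] / [9];  Q = [1, 3, 4, 6] / [2] / [5]
  Insert 2 (step 7): P = [2, 5, 7, 8] / [3] / [4] / [9];  Q = [1, 3, 4, 6] / [2] / [5] / [7]
  Insert 1 (step 8): P = [1, 5, 7, 8] / [2] / [3] / [4] / [9];  Q = [1, 3, 4, 6] / [2] / [5] / [7] / [8]
  Insert 6 (step 9): P = [1, 5, 6, 8] / [2, 7] / [3] / [4] / [9];  Q = [1, 3, 4, 6] / [2, 9] / [5] / [7] / [8]
Final shape: (4, 2, 1, 1, 1).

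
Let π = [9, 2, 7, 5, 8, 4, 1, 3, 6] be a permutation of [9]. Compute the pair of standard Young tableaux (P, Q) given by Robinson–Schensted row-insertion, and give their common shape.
P = [1, 3, 6] / [2, 4, 8] / [5] / [7] / [9];  Q = [1, 3, 5] / [2, 8, 9] / [4] / [6] / [7];  common shape = (3, 3, 1, 1, 1)

Row-insert the values π_1, π_2, … into P one at a time, bumping the leftmost entry strictly greater than the inserted value down to the next row. The recording tableau Q records, in position (i, j), the step at which that cell was added to P.
  Insert 9 (step 1): P = [9];  Q = [1]
  Insert 2 (step 2): P = [2] / [9];  Q = [1] / [2]
  Insert 7 (step 3): P = [2, 7] / [9];  Q = [1, 3] / [2]
  Insert 5 (step 4): P = [2, 5] / [7] / [9];  Q = [1, 3] / [2] / [4]
  Insert 8 (step 5): P = [2, 5, 8] / [7] / [9];  Q = [1, 3, 5] / [2] / [4]
  Insert 4 (step 6): P = [2, 4, 8] / [5] / [7] / [9];  Q = [1, 3, 5] / [2] / [4] / [6]
  Insert 1 (step 7): P = [1, 4, 8] / [2] / [5] / [7] / [9];  Q = [1, 3, 5] / [2] / [4] / [6] / [7]
  Insert 3 (step 8): P = [1, 3, 8] / [2, 4] / [5] / [7] / [9];  Q = [1, 3, 5] / [2, 8] / [4] / [6] / [7]
  Insert 6 (step 9): P = [1, 3, 6] / [2, 4, 8] / [5] / [7] / [9];  Q = [1, 3, 5] / [2, 8, 9] / [4] / [6] / [7]
Final shape: (3, 3, 1, 1, 1).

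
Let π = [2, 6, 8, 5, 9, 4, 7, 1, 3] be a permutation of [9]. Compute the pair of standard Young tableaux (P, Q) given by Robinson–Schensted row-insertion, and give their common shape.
P = [1, 3, 7, 9] / [2, 4] / [5, 8] / [6];  Q = [1, 2, 3, 5] / [4, 7] / [6, 9] / [8];  common shape = (4, 2, 2, 1)

Row-insert the values π_1, π_2, … into P one at a time, bumping the leftmost entry strictly greater than the inserted value down to the next row. The recording tableau Q records, in position (i, j), the step at which that cell was added to P.
  Insert 2 (step 1): P = [2];  Q = [1]
  Insert 6 (step 2): P = [2, 6];  Q = [1, 2]
  Insert 8 (step 3): P = [2, 6, 8];  Q = [1, 2, 3]
  Insert 5 (step 4): P = [2, 5, 8] / [6];  Q = [1, 2, 3] / [4]
  Insert 9 (step 5): P = [2, 5, 8, 9] / [6];  Q = [1, 2, 3, 5] / [4]
  Insert 4 (step 6): P = [2, 4, 8, 9] / [5] / [6];  Q = [1, 2, 3, 5] / [4] / [6]
  Insert 7 (step 7): P = [2, 4, 7, 9] / [5, 8] / [6];  Q = [1, 2, 3, 5] / [4, 7] / [6]
  Insert 1 (step 8): P = [1, 4, 7, 9] / [2, 8] / [5] / [6];  Q = [1, 2, 3, 5] / [4, 7] / [6] / [8]
  Insert 3 (step 9): P = [1, 3, 7, 9] / [2, 4] / [5, 8] / [6];  Q = [1, 2, 3, 5] / [4, 7] / [6, 9] / [8]
Final shape: (4, 2, 2, 1).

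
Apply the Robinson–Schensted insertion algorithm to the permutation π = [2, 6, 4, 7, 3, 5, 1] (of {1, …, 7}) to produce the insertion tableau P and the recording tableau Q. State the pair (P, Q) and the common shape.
P = [1, 3, 5] / [2, 7] / [4] / [6];  Q = [1, 2, 4] / [3, 6] / [5] / [7];  common shape = (3, 2, 1, 1)

Row-insert the values π_1, π_2, … into P one at a time, bumping the leftmost entry strictly greater than the inserted value down to the next row. The recording tableau Q records, in position (i, j), the step at which that cell was added to P.
  Insert 2 (step 1): P = [2];  Q = [1]
  Insert 6 (step 2): P = [2, 6];  Q = [1, 2]
  Insert 4 (step 3): P = [2, 4] / [6];  Q = [1, 2] / [3]
  Insert 7 (step 4): P = [2, 4, 7] / [6];  Q = [1, 2, 4] / [3]
  Insert 3 (step 5): P = [2, 3, 7] / [4] / [6];  Q = [1, 2, 4] / [3] / [5]
  Insert 5 (step 6): P = [2, 3, 5] / [4, 7] / [6];  Q = [1, 2, 4] / [3, 6] / [5]
  Insert 1 (step 7): P = [1, 3, 5] / [2, 7] / [4] / [6];  Q = [1, 2, 4] / [3, 6] / [5] / [7]
Final shape: (3, 2, 1, 1).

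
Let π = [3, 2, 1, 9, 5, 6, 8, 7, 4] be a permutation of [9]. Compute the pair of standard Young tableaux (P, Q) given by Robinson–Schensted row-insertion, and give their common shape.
P = [1, 4, 6, 7] / [2, 5] / [3, 8] / [9];  Q = [1, 4, 6, 7] / [2, 5] / [3, 8] / [9];  common shape = (4, 2, 2, 1)

Row-insert the values π_1, π_2, … into P one at a time, bumping the leftmost entry strictly greater than the inserted value down to the next row. The recording tableau Q records, in position (i, j), the step at which that cell was added to P.
  Insert 3 (step 1): P = [3];  Q = [1]
  Insert 2 (step 2): P = [2] / [3];  Q = [1] / [2]
  Insert 1 (step 3): P = [1] / [2] / [3];  Q = [1] / [2] / [3]
  Insert 9 (step 4): P = [1, 9] / [2] / [3];  Q = [1, 4] / [2] / [3]
  Insert 5 (step 5): P = [1, 5] / [2, 9] / [3];  Q = [1, 4] / [2, 5] / [3]
  Insert 6 (step 6): P = [1, 5, 6] / [2, 9] / [3];  Q = [1, 4, 6] / [2, 5] / [3]
  Insert 8 (step 7): P = [1, 5, 6, 8] / [2, 9] / [3];  Q = [1, 4, 6, 7] / [2, 5] / [3]
  Insert 7 (step 8): P = [1, 5, 6, 7] / [2, 8] / [3, 9];  Q = [1, 4, 6, 7] / [2, 5] / [3, 8]
  Insert 4 (step 9): P = [1, 4, 6, 7] / [2, 5] / [3, 8] / [9];  Q = [1, 4, 6, 7] / [2, 5] / [3, 8] / [9]
Final shape: (4, 2, 2, 1).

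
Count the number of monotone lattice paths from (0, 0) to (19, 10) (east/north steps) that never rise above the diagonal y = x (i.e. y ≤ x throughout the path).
Number of paths = 10015005

By the reflection principle (André's argument), the number of monotone paths to (19, 10) with n ≤ m that never go above y = x is C(29, 19) − C(29, 20) = 20030010 − 10015005 = 10015005.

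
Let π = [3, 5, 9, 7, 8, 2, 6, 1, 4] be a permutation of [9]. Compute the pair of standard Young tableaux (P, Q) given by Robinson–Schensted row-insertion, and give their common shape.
P = [1, 4, 6, 8] / [2, 5] / [3, 7] / [9];  Q = [1, 2, 3, 5] / [4, 7] / [6, 9] / [8];  common shape = (4, 2, 2, 1)

Row-insert the values π_1, π_2, … into P one at a time, bumping the leftmost entry strictly greater than the inserted value down to the next row. The recording tableau Q records, in position (i, j), the step at which that cell was added to P.
  Insert 3 (step 1): P = [3];  Q = [1]
  Insert 5 (step 2): P = [3, 5];  Q = [1, 2]
  Insert 9 (step 3): P = [3, 5, 9];  Q = [1, 2, 3]
  Insert 7 (step 4): P = [3, 5, 7] / [9];  Q = [1, 2, 3] / [4]
  Insert 8 (step 5): P = [3, 5, 7, 8] / [9];  Q = [1, 2, 3, 5] / [4]
  Insert 2 (step 6): P = [2, 5, 7, 8] / [3] / [9];  Q = [1, 2, 3, 5] / [4] / [6]
  Insert 6 (step 7): P = [2, 5, 6, 8] / [3, 7] / [9];  Q = [1, 2, 3, 5] / [4, 7] / [6]
  Insert 1 (step 8): P = [1, 5, 6, 8] / [2, 7] / [3] / [9];  Q = [1, 2, 3, 5] / [4, 7] / [6] / [8]
  Insert 4 (step 9): P = [1, 4, 6, 8] / [2, 5] / [3, 7] / [9];  Q = [1, 2, 3, 5] / [4, 7] / [6, 9] / [8]
Final shape: (4, 2, 2, 1).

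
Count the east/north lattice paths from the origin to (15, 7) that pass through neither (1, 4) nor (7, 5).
Number of paths = 133079

Inclusion–exclusion. Total paths: C(22, 15) = 170544. Through P₁: C(5, 1)·C(17, 14) = 3400. Through P₂: C(12, 7)·C(10, 8) = 35640. Since P₁ is strictly southwest of P₂, a monotone path through both must visit P₁ then P₂; paths through both = C(5, 1)·C(7, 6)·C(10, 8) = 1575. Avoid both = 170544 − 3400 − 35640 + 1575 = 133079.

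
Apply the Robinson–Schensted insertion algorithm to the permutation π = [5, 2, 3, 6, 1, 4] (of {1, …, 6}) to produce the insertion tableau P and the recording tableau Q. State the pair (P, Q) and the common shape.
P = [1, 3, 4] / [2, 6] / [5];  Q = [1, 3, 4] / [2, 6] / [5];  common shape = (3, 2, 1)

Row-insert the values π_1, π_2, … into P one at a time, bumping the leftmost entry strictly greater than the inserted value down to the next row. The recording tableau Q records, in position (i, j), the step at which that cell was added to P.
  Insert 5 (step 1): P = [5];  Q = [1]
  Insert 2 (step 2): P = [2] / [5];  Q = [1] / [2]
  Insert 3 (step 3): P = [2, 3] / [5];  Q = [1, 3] / [2]
  Insert 6 (step 4): P = [2, 3, 6] / [5];  Q = [1, 3, 4] / [2]
  Insert 1 (step 5): P = [1, 3, 6] / [2] / [5];  Q = [1, 3, 4] / [2] / [5]
  Insert 4 (step 6): P = [1, 3, 4] / [2, 6] / [5];  Q = [1, 3, 4] / [2, 6] / [5]
Final shape: (3, 2, 1).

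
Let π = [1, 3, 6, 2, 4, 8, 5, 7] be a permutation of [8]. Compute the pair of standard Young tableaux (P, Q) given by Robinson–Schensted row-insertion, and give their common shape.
P = [1, 2, 4, 5, 7] / [3, 6, 8];  Q = [1, 2, 3, 6, 8] / [4, 5, 7];  common shape = (5, 3)

Row-insert the values π_1, π_2, … into P one at a time, bumping the leftmost entry strictly greater than the inserted value down to the next row. The recording tableau Q records, in position (i, j), the step at which that cell was added to P.
  Insert 1 (step 1): P = [1];  Q = [1]
  Insert 3 (step 2): P = [1, 3];  Q = [1, 2]
  Insert 6 (step 3): P = [1, 3, 6];  Q = [1, 2, 3]
  Insert 2 (step 4): P = [1, 2, 6] / [3];  Q = [1, 2, 3] / [4]
  Insert 4 (step 5): P = [1, 2, 4] / [3, 6];  Q = [1, 2, 3] / [4, 5]
  Insert 8 (step 6): P = [1, 2, 4, 8] / [3, 6];  Q = [1, 2, 3, 6] / [4, 5]
  Insert 5 (step 7): P = [1, 2, 4, 5] / [3, 6, 8];  Q = [1, 2, 3, 6] / [4, 5, 7]
  Insert 7 (step 8): P = [1, 2, 4, 5, 7] / [3, 6, 8];  Q = [1, 2, 3, 6, 8] / [4, 5, 7]
Final shape: (5, 3).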